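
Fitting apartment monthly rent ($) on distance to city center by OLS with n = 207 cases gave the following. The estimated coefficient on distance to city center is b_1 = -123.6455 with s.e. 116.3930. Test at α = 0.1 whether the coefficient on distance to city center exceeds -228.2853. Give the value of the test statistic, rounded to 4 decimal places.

H₀: β₁ = -228.2853 vs H₁: β₁ > -228.2853.
t = (b_1 − β₁⁰)/SE = (-123.6455 − (-228.2853)) / 116.3930 = 0.8990.
df = n − 2 = 207 − 2 = 205.
One-sided p ≈ 0.1848, which is ≥ 0.1, so fail to reject H₀.
The data do not give significant evidence that the true slope on distance to city center exceeds -228.2853 $ per unit.

t = 0.8990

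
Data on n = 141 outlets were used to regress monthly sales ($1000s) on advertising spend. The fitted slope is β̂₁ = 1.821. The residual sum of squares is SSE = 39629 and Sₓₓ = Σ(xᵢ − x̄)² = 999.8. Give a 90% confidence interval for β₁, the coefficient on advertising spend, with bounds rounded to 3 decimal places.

MSE = SSE/(n − 2) = 39629/139 = 285.101.
SE(β̂₁) = √(MSE/Sₓₓ) = √(285.101/999.8) = 0.534002.
df = n − 2 = 139.
t* = t_{0.05, 139} = 1.65589.
Margin = t* × SE = 1.65589 × 0.534002 = 0.88425.
CI: 1.821 ± 0.88425 → (0.937, 2.705).
With 90% confidence, each one-unit increase in advertising spend is associated with a change of between 0.937 and 2.705 $1000s in monthly sales.

(0.937, 2.705)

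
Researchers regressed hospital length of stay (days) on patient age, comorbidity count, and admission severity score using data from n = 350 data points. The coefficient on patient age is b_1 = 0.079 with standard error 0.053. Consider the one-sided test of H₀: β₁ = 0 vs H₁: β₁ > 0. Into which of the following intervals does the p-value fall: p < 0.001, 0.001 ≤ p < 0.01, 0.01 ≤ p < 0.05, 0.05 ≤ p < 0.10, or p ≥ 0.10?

t = 0.079 / 0.053 = 1.491.
df = n − k − 1 = 350 − 3 − 1 = 346.
One-sided p = P(T_{346} > t) ≈ 0.0685.
So 0.05 ≤ p < 0.10.

0.05 ≤ p < 0.10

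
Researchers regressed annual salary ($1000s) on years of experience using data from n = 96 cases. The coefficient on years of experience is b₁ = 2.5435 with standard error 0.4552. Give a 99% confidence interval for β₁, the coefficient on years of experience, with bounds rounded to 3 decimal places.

df = n − 2 = 96 − 2 = 94.
t* = t_{0.005, 94} = 2.629148.
Margin = t* × SE = 2.629148 × 0.4552 = 1.19679.
CI: 2.5435 ± 1.19679 → (1.347, 3.740).
With 99% confidence, each one-unit increase in years of experience is associated with a change of between 1.347 and 3.740 $1000s in annual salary.

(1.347, 3.740)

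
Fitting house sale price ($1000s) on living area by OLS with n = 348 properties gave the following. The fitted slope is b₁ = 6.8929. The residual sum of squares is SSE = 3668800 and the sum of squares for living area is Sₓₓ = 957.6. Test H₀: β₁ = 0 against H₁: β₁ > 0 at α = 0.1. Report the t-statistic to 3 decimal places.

t = 2.071

MSE = SSE/(n − 2) = 3668800/346 = 10603.5.
SE(b₁) = √(MSE/Sₓₓ) = √(10603.5/957.6) = 3.32761.
t = 6.8929 / 3.32761 = 2.071.
df = n − 2 = 346.
One-sided p ≈ 0.0195, which is < 0.1, so reject H₀.
There is evidence that the true slope on living area is positive.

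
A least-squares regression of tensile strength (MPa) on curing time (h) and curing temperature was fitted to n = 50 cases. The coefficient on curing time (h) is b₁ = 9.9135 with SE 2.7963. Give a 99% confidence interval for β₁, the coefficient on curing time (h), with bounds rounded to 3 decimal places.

(2.407, 17.420)

df = n − k − 1 = 50 − 2 − 1 = 47.
t* = t_{0.005, 47} = 2.684556.
Margin = t* × SE = 2.684556 × 2.7963 = 7.50682.
CI: 9.9135 ± 7.50682 → (2.407, 17.420).
With 99% confidence, each one-unit increase in curing time (h) is associated with a change of between 2.407 and 17.420 MPa in tensile strength, holding the other predictors fixed.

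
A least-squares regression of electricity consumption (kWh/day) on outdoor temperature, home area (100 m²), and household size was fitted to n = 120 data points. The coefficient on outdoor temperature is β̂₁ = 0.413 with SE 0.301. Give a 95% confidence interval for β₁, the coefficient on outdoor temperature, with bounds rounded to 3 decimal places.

(-0.183, 1.009)

df = n − k − 1 = 120 − 3 − 1 = 116.
t* = t_{0.025, 116} = 1.980626.
Margin = t* × SE = 1.980626 × 0.301 = 0.59617.
CI: 0.413 ± 0.59617 → (-0.183, 1.009).
With 95% confidence, each one-unit increase in outdoor temperature is associated with a change of between -0.183 and 1.009 kWh/day in electricity consumption, holding the other predictors fixed.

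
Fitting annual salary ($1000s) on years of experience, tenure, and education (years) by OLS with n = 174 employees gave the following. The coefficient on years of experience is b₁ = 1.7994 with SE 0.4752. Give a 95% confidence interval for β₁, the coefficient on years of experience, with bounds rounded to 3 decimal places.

df = n − k − 1 = 174 − 3 − 1 = 170.
t* = t_{0.025, 170} = 1.974017.
Margin = t* × SE = 1.974017 × 0.4752 = 0.93805.
CI: 1.7994 ± 0.93805 → (0.861, 2.737).
With 95% confidence, each one-unit increase in years of experience is associated with a change of between 0.861 and 2.737 $1000s in annual salary, holding the other predictors fixed.

(0.861, 2.737)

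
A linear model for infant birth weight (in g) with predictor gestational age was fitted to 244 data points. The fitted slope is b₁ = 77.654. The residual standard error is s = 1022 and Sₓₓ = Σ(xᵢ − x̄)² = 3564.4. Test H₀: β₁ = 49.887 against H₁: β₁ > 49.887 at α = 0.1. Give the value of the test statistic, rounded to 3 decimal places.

SE(b₁) = s/√Sₓₓ = 1022/√3564.4 = 17.1182.
t = (77.654 − 49.887) / 17.1182 = 1.622.
df = n − 2 = 242.
One-sided p ≈ 0.0530, which is < 0.1, so reject H₀.
There is evidence that the true slope on gestational age exceeds 49.887 g per unit.

t = 1.622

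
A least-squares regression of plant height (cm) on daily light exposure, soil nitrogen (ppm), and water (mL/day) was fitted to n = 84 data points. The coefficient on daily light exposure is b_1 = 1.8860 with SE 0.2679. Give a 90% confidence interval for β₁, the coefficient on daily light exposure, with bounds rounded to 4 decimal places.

df = n − k − 1 = 84 − 3 − 1 = 80.
t* = t_{0.05, 80} = 1.664125.
Margin = t* × SE = 1.664125 × 0.2679 = 0.445819.
CI: 1.8860 ± 0.445819 → (1.4402, 2.3318).
With 90% confidence, each one-unit increase in daily light exposure is associated with a change of between 1.4402 and 2.3318 cm in plant height, holding the other predictors fixed.

(1.4402, 2.3318)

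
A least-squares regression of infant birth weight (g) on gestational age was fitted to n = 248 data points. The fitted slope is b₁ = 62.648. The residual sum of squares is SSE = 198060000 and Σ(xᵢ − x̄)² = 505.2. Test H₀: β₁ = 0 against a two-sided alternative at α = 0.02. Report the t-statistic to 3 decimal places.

MSE = SSE/(n − 2) = 198060000/246 = 805122.
SE(b₁) = √(MSE/Sₓₓ) = √(805122/505.2) = 39.9208.
t = 62.648 / 39.9208 = 1.569.
df = n − 2 = 246.
Two-sided p ≈ 0.1179, which is ≥ 0.02, so fail to reject H₀.
The data do not give significant evidence of an association between gestational age and infant birth weight.

t = 1.569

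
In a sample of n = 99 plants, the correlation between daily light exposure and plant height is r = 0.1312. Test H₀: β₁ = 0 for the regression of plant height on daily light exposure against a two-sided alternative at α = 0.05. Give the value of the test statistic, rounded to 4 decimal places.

t = r·√(n − 2)/√(1 − r²) = 0.1312·√97/√0.982787 = 1.3034.
df = n − 2 = 97.
Two-sided p ≈ 0.1955, which is ≥ 0.05, so fail to reject H₀.
The data do not give significant evidence of a linear association between daily light exposure and plant height.

t = 1.3034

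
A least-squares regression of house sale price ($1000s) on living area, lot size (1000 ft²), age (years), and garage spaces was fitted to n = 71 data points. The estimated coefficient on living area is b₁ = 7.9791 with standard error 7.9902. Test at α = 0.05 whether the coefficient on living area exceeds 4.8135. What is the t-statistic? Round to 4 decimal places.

H₀: β₁ = 4.8135 vs H₁: β₁ > 4.8135.
t = (b₁ − β₁⁰)/SE = (7.9791 − 4.8135) / 7.9902 = 0.3962.
df = n − k − 1 = 71 − 4 − 1 = 66.
One-sided p ≈ 0.3466, which is ≥ 0.05, so fail to reject H₀.
The data do not give significant evidence that the true slope on living area exceeds 4.8135 $1000s per unit, holding the other predictors fixed.

t = 0.3962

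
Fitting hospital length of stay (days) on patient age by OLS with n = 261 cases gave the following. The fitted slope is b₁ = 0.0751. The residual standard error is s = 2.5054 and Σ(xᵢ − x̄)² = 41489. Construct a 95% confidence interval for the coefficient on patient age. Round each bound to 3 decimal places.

(0.051, 0.099)

SE(b₁) = s/√Sₓₓ = 2.5054/√41489 = 0.0123002.
df = n − 2 = 259.
t* = t_{0.025, 259} = 1.969166.
Margin = t* × SE = 1.969166 × 0.0123002 = 0.02422.
CI: 0.0751 ± 0.02422 → (0.051, 0.099).
With 95% confidence, each one-unit increase in patient age is associated with a change of between 0.051 and 0.099 days in hospital length of stay.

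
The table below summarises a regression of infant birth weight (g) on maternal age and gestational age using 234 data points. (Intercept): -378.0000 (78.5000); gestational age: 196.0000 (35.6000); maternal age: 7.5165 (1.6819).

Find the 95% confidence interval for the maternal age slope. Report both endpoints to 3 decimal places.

Read off: b = 7.5165, SE = 1.6819 for maternal age.
df = n − k − 1 = 234 − 2 − 1 = 231.
t* = t_{0.025, 231} = 1.970287.
Margin = t* × SE = 1.970287 × 1.6819 = 3.31383.
CI: 7.5165 ± 3.31383 → (4.203, 10.830).

(4.203, 10.830)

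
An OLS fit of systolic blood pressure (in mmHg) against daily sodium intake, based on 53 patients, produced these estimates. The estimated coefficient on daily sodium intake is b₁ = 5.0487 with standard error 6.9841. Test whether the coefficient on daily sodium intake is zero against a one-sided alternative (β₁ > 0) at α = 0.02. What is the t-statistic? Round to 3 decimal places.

H₀: β₁ = 0 vs H₁: β₁ > 0.
t = (b₁ − β₁⁰)/SE = 5.0487 / 6.9841 = 0.723.
df = n − 2 = 53 − 2 = 51.
One-sided p ≈ 0.2365, which is ≥ 0.02, so fail to reject H₀.
The data do not give significant evidence that the true slope on daily sodium intake is positive.

t = 0.723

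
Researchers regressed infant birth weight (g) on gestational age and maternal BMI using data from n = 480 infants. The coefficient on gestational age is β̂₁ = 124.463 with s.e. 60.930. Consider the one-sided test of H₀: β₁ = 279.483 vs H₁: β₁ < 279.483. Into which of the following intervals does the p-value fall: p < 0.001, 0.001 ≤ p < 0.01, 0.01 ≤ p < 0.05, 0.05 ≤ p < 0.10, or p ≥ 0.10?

0.001 ≤ p < 0.01

t = (124.463 − 279.483) / 60.930 = -2.544.
df = n − k − 1 = 480 − 2 − 1 = 477.
One-sided p = P(T_{477} < t) ≈ 0.0056.
So 0.001 ≤ p < 0.01.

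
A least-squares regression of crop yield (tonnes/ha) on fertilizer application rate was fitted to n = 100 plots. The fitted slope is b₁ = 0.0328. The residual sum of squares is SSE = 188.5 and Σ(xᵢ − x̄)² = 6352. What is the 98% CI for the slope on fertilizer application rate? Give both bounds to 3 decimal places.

MSE = SSE/(n − 2) = 188.5/98 = 1.92347.
SE(b₁) = √(MSE/Sₓₓ) = √(1.92347/6352) = 0.0174015.
df = n − 2 = 98.
t* = t_{0.01, 98} = 2.365002.
Margin = t* × SE = 2.365002 × 0.0174015 = 0.04115.
CI: 0.0328 ± 0.04115 → (-0.008, 0.074).
With 98% confidence, each one-unit increase in fertilizer application rate is associated with a change of between -0.008 and 0.074 tonnes/ha in crop yield.

(-0.008, 0.074)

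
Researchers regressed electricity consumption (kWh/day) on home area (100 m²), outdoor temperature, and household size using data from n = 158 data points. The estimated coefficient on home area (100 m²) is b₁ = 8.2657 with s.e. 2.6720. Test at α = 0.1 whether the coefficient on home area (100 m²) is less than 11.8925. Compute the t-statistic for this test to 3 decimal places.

H₀: β₁ = 11.8925 vs H₁: β₁ < 11.8925.
t = (b₁ − β₁⁰)/SE = (8.2657 − 11.8925) / 2.6720 = -1.357.
df = n − k − 1 = 158 − 3 − 1 = 154.
One-sided p ≈ 0.0883, which is < 0.1, so reject H₀.
There is evidence that the true slope on home area (100 m²) is below 11.8925 kWh/day per unit, holding the other predictors fixed.

t = -1.357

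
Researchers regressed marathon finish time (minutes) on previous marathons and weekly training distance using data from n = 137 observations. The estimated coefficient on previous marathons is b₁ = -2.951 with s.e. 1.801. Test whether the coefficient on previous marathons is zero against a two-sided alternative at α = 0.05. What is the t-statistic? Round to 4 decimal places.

H₀: β₁ = 0 vs H₁: β₁ ≠ 0.
t = (b₁ − β₁⁰)/SE = -2.951 / 1.801 = -1.6385.
df = n − k − 1 = 137 − 2 − 1 = 134.
Two-sided p ≈ 0.1037, which is ≥ 0.05, so fail to reject H₀.
The data do not give significant evidence of an association between previous marathons and marathon finish time, after adjusting for the other predictors.

t = -1.6385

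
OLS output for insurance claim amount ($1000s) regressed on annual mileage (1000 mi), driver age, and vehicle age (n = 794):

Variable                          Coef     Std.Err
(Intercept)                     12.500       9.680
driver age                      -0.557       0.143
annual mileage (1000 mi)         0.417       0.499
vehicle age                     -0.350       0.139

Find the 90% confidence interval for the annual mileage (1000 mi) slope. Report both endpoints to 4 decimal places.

(-0.4047, 1.2387)

Read off: b = 0.417, SE = 0.499 for annual mileage (1000 mi).
df = n − k − 1 = 794 − 3 − 1 = 790.
t* = t_{0.05, 790} = 1.646785.
Margin = t* × SE = 1.646785 × 0.499 = 0.821746.
CI: 0.417 ± 0.821746 → (-0.4047, 1.2387).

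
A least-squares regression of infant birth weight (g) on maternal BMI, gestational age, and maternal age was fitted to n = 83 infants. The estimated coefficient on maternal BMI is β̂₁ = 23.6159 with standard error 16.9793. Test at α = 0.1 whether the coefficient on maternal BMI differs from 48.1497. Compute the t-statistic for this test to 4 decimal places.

t = -1.4449

H₀: β₁ = 48.1497 vs H₁: β₁ ≠ 48.1497.
t = (β̂₁ − β₁⁰)/SE = (23.6159 − 48.1497) / 16.9793 = -1.4449.
df = n − k − 1 = 83 − 3 − 1 = 79.
Two-sided p ≈ 0.1524, which is ≥ 0.1, so fail to reject H₀.
The data are consistent with a true slope of 48.1497 g per unit of maternal BMI, holding the other predictors fixed.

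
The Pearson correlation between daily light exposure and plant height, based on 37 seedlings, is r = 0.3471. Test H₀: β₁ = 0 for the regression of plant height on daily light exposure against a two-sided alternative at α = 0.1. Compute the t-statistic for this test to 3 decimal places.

t = 2.190

t = r·√(n − 2)/√(1 − r²) = 0.3471·√35/√0.879522 = 2.190.
df = n − 2 = 35.
Two-sided p ≈ 0.0353, which is < 0.1, so reject H₀.
There is evidence of a linear association between daily light exposure and plant height.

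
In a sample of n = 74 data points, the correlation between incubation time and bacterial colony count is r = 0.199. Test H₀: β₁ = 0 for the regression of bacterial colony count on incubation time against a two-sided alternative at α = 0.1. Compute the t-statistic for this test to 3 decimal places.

t = 1.723

t = r·√(n − 2)/√(1 − r²) = 0.199·√72/√0.960399 = 1.723.
df = n − 2 = 72.
Two-sided p ≈ 0.0892, which is < 0.1, so reject H₀.
There is evidence of a linear association between incubation time and bacterial colony count.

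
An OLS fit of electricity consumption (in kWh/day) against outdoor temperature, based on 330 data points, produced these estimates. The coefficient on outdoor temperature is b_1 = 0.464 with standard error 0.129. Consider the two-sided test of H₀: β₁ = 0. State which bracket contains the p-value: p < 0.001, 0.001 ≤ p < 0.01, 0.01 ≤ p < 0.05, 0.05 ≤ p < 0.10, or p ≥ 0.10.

t = 0.464 / 0.129 = 3.597.
df = n − 2 = 330 − 2 = 328.
Two-sided p = 2·P(T_{328} > |t|) ≈ 0.0004.
So p < 0.001.

p < 0.001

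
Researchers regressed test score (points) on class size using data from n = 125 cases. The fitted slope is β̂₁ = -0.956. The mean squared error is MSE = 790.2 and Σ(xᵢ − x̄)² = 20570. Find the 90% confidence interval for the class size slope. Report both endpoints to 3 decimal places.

SE(β̂₁) = √(MSE/Sₓₓ) = √(790.2/20570) = 0.195998.
df = n − 2 = 123.
t* = t_{0.05, 123} = 1.657336.
Margin = t* × SE = 1.657336 × 0.195998 = 0.32483.
CI: -0.956 ± 0.32483 → (-1.281, -0.631).
With 90% confidence, each one-unit increase in class size is associated with a change of between -1.281 and -0.631 points in test score.

(-1.281, -0.631)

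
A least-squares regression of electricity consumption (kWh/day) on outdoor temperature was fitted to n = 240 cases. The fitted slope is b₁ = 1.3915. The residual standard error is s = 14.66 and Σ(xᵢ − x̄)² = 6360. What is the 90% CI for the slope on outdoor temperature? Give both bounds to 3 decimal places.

SE(b₁) = s/√Sₓₓ = 14.66/√6360 = 0.183825.
df = n − 2 = 238.
t* = t_{0.05, 238} = 1.651281.
Margin = t* × SE = 1.651281 × 0.183825 = 0.30355.
CI: 1.3915 ± 0.30355 → (1.088, 1.695).
With 90% confidence, each one-unit increase in outdoor temperature is associated with a change of between 1.088 and 1.695 kWh/day in electricity consumption.

(1.088, 1.695)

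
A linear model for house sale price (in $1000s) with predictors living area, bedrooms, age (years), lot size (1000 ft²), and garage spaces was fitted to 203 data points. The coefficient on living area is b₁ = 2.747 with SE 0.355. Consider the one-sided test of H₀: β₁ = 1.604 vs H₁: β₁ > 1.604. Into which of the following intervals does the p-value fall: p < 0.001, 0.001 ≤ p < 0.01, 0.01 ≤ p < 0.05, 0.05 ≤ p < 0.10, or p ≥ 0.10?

t = (2.747 − 1.604) / 0.355 = 3.220.
df = n − k − 1 = 203 − 5 − 1 = 197.
One-sided p = P(T_{197} > t) ≈ 0.0008.
So p < 0.001.

p < 0.001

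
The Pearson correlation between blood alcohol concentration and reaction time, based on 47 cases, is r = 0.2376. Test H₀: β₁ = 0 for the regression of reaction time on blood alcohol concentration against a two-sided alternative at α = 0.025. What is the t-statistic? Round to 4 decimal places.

t = r·√(n − 2)/√(1 − r²) = 0.2376·√45/√0.943546 = 1.6409.
df = n − 2 = 45.
Two-sided p ≈ 0.1078, which is ≥ 0.025, so fail to reject H₀.
The data do not give significant evidence of a linear association between blood alcohol concentration and reaction time.

t = 1.6409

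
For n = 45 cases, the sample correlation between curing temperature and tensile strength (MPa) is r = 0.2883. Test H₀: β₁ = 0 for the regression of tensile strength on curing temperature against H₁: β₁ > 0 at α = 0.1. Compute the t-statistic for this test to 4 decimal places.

t = 1.9743

t = r·√(n − 2)/√(1 − r²) = 0.2883·√43/√0.916883 = 1.9743.
df = n − 2 = 43.
One-sided p ≈ 0.0274, which is < 0.1, so reject H₀.
There is evidence of a linear association between curing temperature and tensile strength.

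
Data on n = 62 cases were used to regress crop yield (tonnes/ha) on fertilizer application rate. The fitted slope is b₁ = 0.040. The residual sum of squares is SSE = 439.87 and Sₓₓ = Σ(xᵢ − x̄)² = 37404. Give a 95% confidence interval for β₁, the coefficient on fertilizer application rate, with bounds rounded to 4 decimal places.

MSE = SSE/(n − 2) = 439.87/60 = 7.33117.
SE(b₁) = √(MSE/Sₓₓ) = √(7.33117/37404) = 0.014.
df = n − 2 = 60.
t* = t_{0.025, 60} = 2.000298.
Margin = t* × SE = 2.000298 × 0.014 = 0.028004.
CI: 0.040 ± 0.028004 → (0.0120, 0.0680).
With 95% confidence, each one-unit increase in fertilizer application rate is associated with a change of between 0.0120 and 0.0680 tonnes/ha in crop yield.

(0.0120, 0.0680)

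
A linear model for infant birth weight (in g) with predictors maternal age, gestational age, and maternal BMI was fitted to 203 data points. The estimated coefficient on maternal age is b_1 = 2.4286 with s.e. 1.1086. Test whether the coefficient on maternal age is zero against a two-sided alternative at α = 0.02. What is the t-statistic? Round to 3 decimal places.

H₀: β₁ = 0 vs H₁: β₁ ≠ 0.
t = (b_1 − β₁⁰)/SE = 2.4286 / 1.1086 = 2.191.
df = n − k − 1 = 203 − 3 − 1 = 199.
Two-sided p ≈ 0.0296, which is ≥ 0.02, so fail to reject H₀.
The data do not give significant evidence of an association between maternal age and infant birth weight, after adjusting for the other predictors.

t = 2.191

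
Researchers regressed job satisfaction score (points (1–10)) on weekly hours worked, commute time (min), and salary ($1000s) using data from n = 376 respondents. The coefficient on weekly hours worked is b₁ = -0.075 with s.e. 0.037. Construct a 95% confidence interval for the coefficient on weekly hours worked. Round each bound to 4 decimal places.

(-0.1478, -0.0022)

df = n − k − 1 = 376 − 3 − 1 = 372.
t* = t_{0.025, 372} = 1.966362.
Margin = t* × SE = 1.966362 × 0.037 = 0.072755.
CI: -0.075 ± 0.072755 → (-0.1478, -0.0022).
With 95% confidence, each one-unit increase in weekly hours worked is associated with a change of between -0.1478 and -0.0022 points (1–10) in job satisfaction score, holding the other predictors fixed.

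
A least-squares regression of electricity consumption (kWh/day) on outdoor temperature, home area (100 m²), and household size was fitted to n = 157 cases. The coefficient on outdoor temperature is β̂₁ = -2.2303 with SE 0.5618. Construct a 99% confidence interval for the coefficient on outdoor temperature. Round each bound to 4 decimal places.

(-3.6957, -0.7649)

df = n − k − 1 = 157 − 3 − 1 = 153.
t* = t_{0.005, 153} = 2.608344.
Margin = t* × SE = 2.608344 × 0.5618 = 1.465368.
CI: -2.2303 ± 1.465368 → (-3.6957, -0.7649).
With 99% confidence, each one-unit increase in outdoor temperature is associated with a change of between -3.6957 and -0.7649 kWh/day in electricity consumption, holding the other predictors fixed.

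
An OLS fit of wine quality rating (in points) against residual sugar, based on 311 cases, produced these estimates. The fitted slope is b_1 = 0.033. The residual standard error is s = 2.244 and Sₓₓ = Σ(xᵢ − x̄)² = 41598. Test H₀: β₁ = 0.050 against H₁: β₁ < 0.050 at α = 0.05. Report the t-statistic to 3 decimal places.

t = -1.545

SE(b_1) = s/√Sₓₓ = 2.244/√41598 = 0.0110024.
t = (0.033 − 0.050) / 0.0110024 = -1.545.
df = n − 2 = 309.
One-sided p ≈ 0.0617, which is ≥ 0.05, so fail to reject H₀.
The data do not give significant evidence that the true slope on residual sugar is below 0.050 points per unit.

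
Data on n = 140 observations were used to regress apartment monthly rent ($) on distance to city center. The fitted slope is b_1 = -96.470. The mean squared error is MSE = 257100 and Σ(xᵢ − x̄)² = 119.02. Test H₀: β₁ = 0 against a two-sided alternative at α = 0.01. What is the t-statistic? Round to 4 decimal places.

t = -2.0756

SE(b_1) = √(MSE/Sₓₓ) = √(257100/119.02) = 46.4773.
t = -96.470 / 46.4773 = -2.0756.
df = n − 2 = 138.
Two-sided p ≈ 0.0398, which is ≥ 0.01, so fail to reject H₀.
The data do not give significant evidence of an association between distance to city center and apartment monthly rent.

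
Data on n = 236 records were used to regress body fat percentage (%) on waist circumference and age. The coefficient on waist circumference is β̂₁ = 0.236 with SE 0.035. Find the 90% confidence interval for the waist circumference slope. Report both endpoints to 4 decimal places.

(0.1782, 0.2938)

df = n − k − 1 = 236 − 2 − 1 = 233.
t* = t_{0.05, 233} = 1.65142.
Margin = t* × SE = 1.65142 × 0.035 = 0.057800.
CI: 0.236 ± 0.057800 → (0.1782, 0.2938).
With 90% confidence, each one-unit increase in waist circumference is associated with a change of between 0.1782 and 0.2938 % in body fat percentage, holding the other predictors fixed.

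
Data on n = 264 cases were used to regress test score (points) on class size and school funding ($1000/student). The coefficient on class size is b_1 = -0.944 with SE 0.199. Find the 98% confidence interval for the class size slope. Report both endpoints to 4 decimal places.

df = n − k − 1 = 264 − 2 − 1 = 261.
t* = t_{0.01, 261} = 2.34072.
Margin = t* × SE = 2.34072 × 0.199 = 0.465803.
CI: -0.944 ± 0.465803 → (-1.4098, -0.4782).
With 98% confidence, each one-unit increase in class size is associated with a change of between -1.4098 and -0.4782 points in test score, holding the other predictors fixed.

(-1.4098, -0.4782)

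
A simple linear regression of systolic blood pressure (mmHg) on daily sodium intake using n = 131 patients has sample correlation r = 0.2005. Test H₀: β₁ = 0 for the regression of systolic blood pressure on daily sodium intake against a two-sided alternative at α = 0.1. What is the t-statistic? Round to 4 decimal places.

t = 2.3244

t = r·√(n − 2)/√(1 − r²) = 0.2005·√129/√0.9598 = 2.3244.
df = n − 2 = 129.
Two-sided p ≈ 0.0217, which is < 0.1, so reject H₀.
There is evidence of a linear association between daily sodium intake and systolic blood pressure.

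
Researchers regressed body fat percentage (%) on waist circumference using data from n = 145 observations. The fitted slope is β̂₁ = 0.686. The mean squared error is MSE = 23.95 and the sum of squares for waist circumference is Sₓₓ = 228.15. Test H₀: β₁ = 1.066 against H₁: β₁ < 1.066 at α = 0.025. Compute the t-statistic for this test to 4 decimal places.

SE(β̂₁) = √(MSE/Sₓₓ) = √(23.95/228.15) = 0.323998.
t = (0.686 − 1.066) / 0.323998 = -1.1728.
df = n − 2 = 143.
One-sided p ≈ 0.1214, which is ≥ 0.025, so fail to reject H₀.
The data do not give significant evidence that the true slope on waist circumference is below 1.066 % per unit.

t = -1.1728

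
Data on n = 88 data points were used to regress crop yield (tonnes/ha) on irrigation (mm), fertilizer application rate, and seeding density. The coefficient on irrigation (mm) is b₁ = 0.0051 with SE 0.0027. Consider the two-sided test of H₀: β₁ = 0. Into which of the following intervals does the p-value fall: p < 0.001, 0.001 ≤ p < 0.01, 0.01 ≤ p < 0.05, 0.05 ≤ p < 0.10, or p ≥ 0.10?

0.05 ≤ p < 0.10

t = 0.0051 / 0.0027 = 1.889.
df = n − k − 1 = 88 − 3 − 1 = 84.
Two-sided p = 2·P(T_{84} > |t|) ≈ 0.0624.
So 0.05 ≤ p < 0.10.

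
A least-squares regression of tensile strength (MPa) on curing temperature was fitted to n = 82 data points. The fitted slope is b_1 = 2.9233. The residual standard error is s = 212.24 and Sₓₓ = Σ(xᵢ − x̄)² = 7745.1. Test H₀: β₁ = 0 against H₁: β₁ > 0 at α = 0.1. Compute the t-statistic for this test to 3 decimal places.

SE(b_1) = s/√Sₓₓ = 212.24/√7745.1 = 2.41165.
t = 2.9233 / 2.41165 = 1.212.
df = n − 2 = 80.
One-sided p ≈ 0.1145, which is ≥ 0.1, so fail to reject H₀.
The data do not give significant evidence that the true slope on curing temperature is positive.

t = 1.212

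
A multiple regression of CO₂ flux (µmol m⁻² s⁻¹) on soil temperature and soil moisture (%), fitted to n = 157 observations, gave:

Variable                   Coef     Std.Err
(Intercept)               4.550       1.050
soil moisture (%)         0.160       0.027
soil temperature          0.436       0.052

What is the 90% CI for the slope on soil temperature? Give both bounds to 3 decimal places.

(0.350, 0.522)

Read off: b = 0.436, SE = 0.052 for soil temperature.
df = n − k − 1 = 157 − 2 − 1 = 154.
t* = t_{0.05, 154} = 1.654808.
Margin = t* × SE = 1.654808 × 0.052 = 0.08605.
CI: 0.436 ± 0.08605 → (0.350, 0.522).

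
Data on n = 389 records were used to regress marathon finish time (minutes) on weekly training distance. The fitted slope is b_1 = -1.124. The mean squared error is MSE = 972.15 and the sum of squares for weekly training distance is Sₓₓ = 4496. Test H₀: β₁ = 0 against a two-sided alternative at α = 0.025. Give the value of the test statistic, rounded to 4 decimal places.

SE(b_1) = √(MSE/Sₓₓ) = √(972.15/4496) = 0.465001.
t = -1.124 / 0.465001 = -2.4172.
df = n − 2 = 387.
Two-sided p ≈ 0.0161, which is < 0.025, so reject H₀.
There is evidence that weekly training distance is associated with marathon finish time.

t = -2.4172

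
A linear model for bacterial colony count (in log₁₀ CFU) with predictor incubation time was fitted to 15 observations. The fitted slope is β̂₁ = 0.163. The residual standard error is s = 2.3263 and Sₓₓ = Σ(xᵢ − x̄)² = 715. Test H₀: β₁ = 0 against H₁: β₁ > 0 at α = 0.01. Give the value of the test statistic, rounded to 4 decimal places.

SE(β̂₁) = s/√Sₓₓ = 2.3263/√715 = 0.0869987.
t = 0.163 / 0.0869987 = 1.8736.
df = n − 2 = 13.
One-sided p ≈ 0.0418, which is ≥ 0.01, so fail to reject H₀.
The data do not give significant evidence that the true slope on incubation time is positive.

t = 1.8736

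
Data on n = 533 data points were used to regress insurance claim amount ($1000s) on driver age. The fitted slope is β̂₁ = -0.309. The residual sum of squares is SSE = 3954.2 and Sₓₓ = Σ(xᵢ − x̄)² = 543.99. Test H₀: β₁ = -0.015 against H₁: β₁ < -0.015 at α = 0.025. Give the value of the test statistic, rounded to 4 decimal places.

t = -2.5128

MSE = SSE/(n − 2) = 3954.2/531 = 7.4467.
SE(β̂₁) = √(MSE/Sₓₓ) = √(7.4467/543.99) = 0.117.
t = (-0.309 − (-0.015)) / 0.117 = -2.5128.
df = n − 2 = 531.
One-sided p ≈ 0.0061, which is < 0.025, so reject H₀.
There is evidence that the true slope on driver age is below -0.015 $1000s per unit.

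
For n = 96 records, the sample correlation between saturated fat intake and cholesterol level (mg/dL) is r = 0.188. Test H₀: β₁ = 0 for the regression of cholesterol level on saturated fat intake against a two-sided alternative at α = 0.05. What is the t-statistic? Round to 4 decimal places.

t = r·√(n − 2)/√(1 − r²) = 0.188·√94/√0.964656 = 1.8558.
df = n − 2 = 94.
Two-sided p ≈ 0.0666, which is ≥ 0.05, so fail to reject H₀.
The data do not give significant evidence of a linear association between saturated fat intake and cholesterol level.

t = 1.8558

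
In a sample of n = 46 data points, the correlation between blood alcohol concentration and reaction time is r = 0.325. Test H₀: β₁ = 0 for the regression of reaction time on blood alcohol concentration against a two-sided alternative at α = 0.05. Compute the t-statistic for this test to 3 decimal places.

t = 2.280

t = r·√(n − 2)/√(1 − r²) = 0.325·√44/√0.894375 = 2.280.
df = n − 2 = 44.
Two-sided p ≈ 0.0275, which is < 0.05, so reject H₀.
There is evidence of a linear association between blood alcohol concentration and reaction time.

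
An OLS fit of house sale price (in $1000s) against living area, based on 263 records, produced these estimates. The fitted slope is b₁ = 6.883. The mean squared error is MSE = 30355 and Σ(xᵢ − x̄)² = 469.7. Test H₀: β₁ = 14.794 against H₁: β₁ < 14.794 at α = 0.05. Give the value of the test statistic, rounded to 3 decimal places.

SE(b₁) = √(MSE/Sₓₓ) = √(30355/469.7) = 8.03905.
t = (6.883 − 14.794) / 8.03905 = -0.984.
df = n − 2 = 261.
One-sided p ≈ 0.1630, which is ≥ 0.05, so fail to reject H₀.
The data do not give significant evidence that the true slope on living area is below 14.794 $1000s per unit.

t = -0.984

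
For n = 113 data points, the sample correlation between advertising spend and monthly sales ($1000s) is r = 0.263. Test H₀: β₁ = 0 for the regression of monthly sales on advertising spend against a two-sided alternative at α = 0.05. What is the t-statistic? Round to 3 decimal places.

t = 2.872

t = r·√(n − 2)/√(1 − r²) = 0.263·√111/√0.930831 = 2.872.
df = n − 2 = 111.
Two-sided p ≈ 0.0049, which is < 0.05, so reject H₀.
There is evidence of a linear association between advertising spend and monthly sales.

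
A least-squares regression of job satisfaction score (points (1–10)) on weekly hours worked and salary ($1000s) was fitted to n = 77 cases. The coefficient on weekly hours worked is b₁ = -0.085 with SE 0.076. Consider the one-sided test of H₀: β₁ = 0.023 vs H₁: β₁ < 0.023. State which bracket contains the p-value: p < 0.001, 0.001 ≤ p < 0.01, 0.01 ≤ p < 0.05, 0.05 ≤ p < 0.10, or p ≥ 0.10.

0.05 ≤ p < 0.10

t = (-0.085 − 0.023) / 0.076 = -1.421.
df = n − k − 1 = 77 − 2 − 1 = 74.
One-sided p = P(T_{74} < t) ≈ 0.0798.
So 0.05 ≤ p < 0.10.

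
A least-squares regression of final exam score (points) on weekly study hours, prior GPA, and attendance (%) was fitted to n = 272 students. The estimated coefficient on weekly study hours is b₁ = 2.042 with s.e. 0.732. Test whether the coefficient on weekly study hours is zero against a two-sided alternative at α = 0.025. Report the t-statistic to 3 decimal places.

H₀: β₁ = 0 vs H₁: β₁ ≠ 0.
t = (b₁ − β₁⁰)/SE = 2.042 / 0.732 = 2.790.
df = n − k − 1 = 272 − 3 − 1 = 268.
Two-sided p ≈ 0.0057, which is < 0.025, so reject H₀.
There is evidence that weekly study hours is associated with final exam score, holding the other predictors fixed.

t = 2.790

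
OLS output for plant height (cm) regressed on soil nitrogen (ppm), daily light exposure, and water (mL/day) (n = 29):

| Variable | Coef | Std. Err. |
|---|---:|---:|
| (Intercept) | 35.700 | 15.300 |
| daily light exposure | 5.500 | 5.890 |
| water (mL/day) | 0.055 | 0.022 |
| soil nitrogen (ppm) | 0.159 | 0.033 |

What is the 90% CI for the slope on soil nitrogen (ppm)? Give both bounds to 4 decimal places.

(0.1026, 0.2154)

Read off: b = 0.159, SE = 0.033 for soil nitrogen (ppm).
df = n − k − 1 = 29 − 3 − 1 = 25.
t* = t_{0.05, 25} = 1.708141.
Margin = t* × SE = 1.708141 × 0.033 = 0.056369.
CI: 0.159 ± 0.056369 → (0.1026, 0.2154).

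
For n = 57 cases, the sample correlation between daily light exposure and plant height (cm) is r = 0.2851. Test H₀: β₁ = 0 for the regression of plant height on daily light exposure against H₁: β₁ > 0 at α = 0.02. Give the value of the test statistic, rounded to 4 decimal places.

t = r·√(n − 2)/√(1 − r²) = 0.2851·√55/√0.918718 = 2.2059.
df = n − 2 = 55.
One-sided p ≈ 0.0158, which is < 0.02, so reject H₀.
There is evidence of a linear association between daily light exposure and plant height.

t = 2.2059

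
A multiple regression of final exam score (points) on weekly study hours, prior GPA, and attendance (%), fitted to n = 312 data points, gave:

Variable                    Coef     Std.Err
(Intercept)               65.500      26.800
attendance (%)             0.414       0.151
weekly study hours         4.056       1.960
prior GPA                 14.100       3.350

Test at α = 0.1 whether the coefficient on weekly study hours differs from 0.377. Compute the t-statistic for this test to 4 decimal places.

Read off: b = 4.056, SE = 1.960 for weekly study hours.
H₀: β₁ = 0.377 vs H₁: β₁ ≠ 0.377.
t = (4.056 − 0.377) / 1.960 = 1.8770.
df = n − k − 1 = 312 − 3 − 1 = 308.
Two-sided p ≈ 0.0615, which is < 0.1, so reject H₀.
There is evidence that the true slope on weekly study hours differs from 0.377 points per unit, holding the other predictors fixed.

t = 1.8770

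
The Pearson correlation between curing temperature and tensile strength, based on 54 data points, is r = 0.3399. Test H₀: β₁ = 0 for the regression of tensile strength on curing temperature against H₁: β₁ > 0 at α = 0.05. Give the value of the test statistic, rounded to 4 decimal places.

t = 2.6062

t = r·√(n − 2)/√(1 − r²) = 0.3399·√52/√0.884468 = 2.6062.
df = n − 2 = 52.
One-sided p ≈ 0.0060, which is < 0.05, so reject H₀.
There is evidence of a linear association between curing temperature and tensile strength.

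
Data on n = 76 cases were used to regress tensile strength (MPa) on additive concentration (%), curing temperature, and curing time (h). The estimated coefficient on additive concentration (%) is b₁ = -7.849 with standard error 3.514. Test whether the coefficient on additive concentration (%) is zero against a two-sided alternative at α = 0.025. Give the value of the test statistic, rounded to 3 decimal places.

H₀: β₁ = 0 vs H₁: β₁ ≠ 0.
t = (b₁ − β₁⁰)/SE = -7.849 / 3.514 = -2.234.
df = n − k − 1 = 76 − 3 − 1 = 72.
Two-sided p ≈ 0.0286, which is ≥ 0.025, so fail to reject H₀.
The data do not give significant evidence of an association between additive concentration (%) and tensile strength, after adjusting for the other predictors.

t = -2.234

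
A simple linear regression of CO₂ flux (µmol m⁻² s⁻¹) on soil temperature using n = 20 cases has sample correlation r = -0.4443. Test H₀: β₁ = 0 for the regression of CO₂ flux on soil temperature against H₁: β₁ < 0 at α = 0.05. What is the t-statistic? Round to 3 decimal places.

t = r·√(n − 2)/√(1 − r²) = -0.4443·√18/√0.802598 = -2.104.
df = n − 2 = 18.
One-sided p ≈ 0.0248, which is < 0.05, so reject H₀.
There is evidence of a linear association between soil temperature and CO₂ flux.

t = -2.104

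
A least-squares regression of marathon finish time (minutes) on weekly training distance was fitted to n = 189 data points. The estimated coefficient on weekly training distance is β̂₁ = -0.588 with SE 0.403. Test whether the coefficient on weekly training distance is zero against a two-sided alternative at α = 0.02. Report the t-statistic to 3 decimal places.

H₀: β₁ = 0 vs H₁: β₁ ≠ 0.
t = (β̂₁ − β₁⁰)/SE = -0.588 / 0.403 = -1.459.
df = n − 2 = 189 − 2 = 187.
Two-sided p ≈ 0.1462, which is ≥ 0.02, so fail to reject H₀.
The data do not give significant evidence of an association between weekly training distance and marathon finish time.

t = -1.459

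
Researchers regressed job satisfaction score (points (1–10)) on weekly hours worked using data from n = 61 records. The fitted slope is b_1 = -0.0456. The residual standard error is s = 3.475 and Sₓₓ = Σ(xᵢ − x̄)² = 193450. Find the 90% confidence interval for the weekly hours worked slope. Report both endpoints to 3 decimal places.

(-0.059, -0.032)

SE(b_1) = s/√Sₓₓ = 3.475/√193450 = 0.00790079.
df = n − 2 = 59.
t* = t_{0.05, 59} = 1.671093.
Margin = t* × SE = 1.671093 × 0.00790079 = 0.01320.
CI: -0.0456 ± 0.01320 → (-0.059, -0.032).
With 90% confidence, each one-unit increase in weekly hours worked is associated with a change of between -0.059 and -0.032 points (1–10) in job satisfaction score.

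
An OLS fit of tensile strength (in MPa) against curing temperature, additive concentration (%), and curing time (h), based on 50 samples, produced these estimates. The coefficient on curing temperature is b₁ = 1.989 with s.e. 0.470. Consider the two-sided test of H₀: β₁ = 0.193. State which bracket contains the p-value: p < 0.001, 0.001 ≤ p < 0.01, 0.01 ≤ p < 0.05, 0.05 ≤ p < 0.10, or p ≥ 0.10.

t = (1.989 − 0.193) / 0.470 = 3.821.
df = n − k − 1 = 50 − 3 − 1 = 46.
Two-sided p = 2·P(T_{46} > |t|) ≈ 0.0004.
So p < 0.001.

p < 0.001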